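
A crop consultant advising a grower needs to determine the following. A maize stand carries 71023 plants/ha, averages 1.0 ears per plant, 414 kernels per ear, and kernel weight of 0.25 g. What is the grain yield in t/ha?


Y = density * ears * kernels * kw
  = 71023 * 1.0 * 414 * 0.25 g/ha
  = 7350880.50 g/ha
  = 7350.88 kg/ha = 7.35 t/ha


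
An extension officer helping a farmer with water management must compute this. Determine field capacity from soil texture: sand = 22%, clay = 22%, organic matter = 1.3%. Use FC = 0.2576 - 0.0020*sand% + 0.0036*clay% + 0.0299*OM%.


FC = 0.2576 - 0.0020*22 + 0.0036*22 + 0.0299*1.3
   = 0.2576 - 0.0440 + 0.0792 + 0.0389
   = 0.3317


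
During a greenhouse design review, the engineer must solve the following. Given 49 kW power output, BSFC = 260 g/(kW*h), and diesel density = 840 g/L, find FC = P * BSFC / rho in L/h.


FC = P * BSFC / rho_fuel
   = 49 * 260 / 840
   = 12740 / 840
   = 15.17 L/h


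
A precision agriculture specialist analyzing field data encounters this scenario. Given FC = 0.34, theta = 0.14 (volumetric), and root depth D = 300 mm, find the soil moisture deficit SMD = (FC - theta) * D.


SMD = (FC - theta) * D
    = (0.34 - 0.14) * 300
    = 0.200 * 300
    = 60 mm


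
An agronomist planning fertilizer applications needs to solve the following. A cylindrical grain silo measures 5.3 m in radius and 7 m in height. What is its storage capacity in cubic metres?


V = pi * r^2 * h
  = pi * 5.3^2 * 7
  = pi * 28.09 * 7
  = 617.73 m^3


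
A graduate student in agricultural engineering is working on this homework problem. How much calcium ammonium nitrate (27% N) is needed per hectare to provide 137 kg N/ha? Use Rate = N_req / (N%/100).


Rate = N_required / (N_content / 100)
     = 137 / (27 / 100)
     = 137 / 0.27
     = 507.41 kg/ha


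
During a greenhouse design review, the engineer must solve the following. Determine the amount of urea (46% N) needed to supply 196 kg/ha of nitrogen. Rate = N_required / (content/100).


Rate = N_required / (N_content / 100)
     = 196 / (46 / 100)
     = 196 / 0.46
     = 426.09 kg/ha


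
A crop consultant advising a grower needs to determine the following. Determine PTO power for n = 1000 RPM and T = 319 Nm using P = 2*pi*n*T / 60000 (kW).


P = 2*pi*n*T / 60000
  = 2*pi * 1000 * 319 / 60000
  = 2004336.11 / 60000
  = 33.41 kW


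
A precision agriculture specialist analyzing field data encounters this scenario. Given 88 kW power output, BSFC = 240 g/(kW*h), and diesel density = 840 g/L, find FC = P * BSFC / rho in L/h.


FC = P * BSFC / rho_fuel
   = 88 * 240 / 840
   = 21120 / 840
   = 25.14 L/h


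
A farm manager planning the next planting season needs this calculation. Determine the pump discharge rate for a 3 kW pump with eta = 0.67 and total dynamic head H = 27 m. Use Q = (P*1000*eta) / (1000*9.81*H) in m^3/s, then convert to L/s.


Q = (P * 1000 * eta) / (rho * g * H)
  = (3 * 1000 * 0.67) / (1000 * 9.81 * 27)
  = 2010 / 264870
  = 0.00759 m^3/s = 7.59 L/s


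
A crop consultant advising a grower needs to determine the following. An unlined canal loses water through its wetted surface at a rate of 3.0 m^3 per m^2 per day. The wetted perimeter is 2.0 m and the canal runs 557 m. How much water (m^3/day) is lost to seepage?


S = C * P * L
  = 3.0 * 2.0 * 557
  = 3342 m^3/day


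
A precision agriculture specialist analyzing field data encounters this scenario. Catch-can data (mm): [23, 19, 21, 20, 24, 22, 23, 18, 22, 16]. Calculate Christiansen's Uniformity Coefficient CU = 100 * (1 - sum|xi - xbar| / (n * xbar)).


xbar = 208 / 10 = 20.800
sum|xi - xbar| = 20.400
CU = 100 * (1 - 20.400 / (10 * 20.800))
   = 100 * (1 - 0.0981)
   = 90.19%


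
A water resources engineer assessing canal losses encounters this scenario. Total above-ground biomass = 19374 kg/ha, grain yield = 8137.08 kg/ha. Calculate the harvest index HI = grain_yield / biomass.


HI = grain_yield / biomass
   = 8137.08 / 19374
   = 0.42


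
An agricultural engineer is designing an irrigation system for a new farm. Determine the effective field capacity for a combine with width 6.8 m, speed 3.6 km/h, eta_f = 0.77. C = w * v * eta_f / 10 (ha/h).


C = w * v * eta_f / 10
  = 6.8 * 3.6 * 0.77 / 10
  = 18.85 / 10
  = 1.88 ha/h


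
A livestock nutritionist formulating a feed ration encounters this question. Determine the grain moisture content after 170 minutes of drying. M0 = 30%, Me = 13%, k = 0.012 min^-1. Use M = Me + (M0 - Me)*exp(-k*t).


M = Me + (M0 - Me) * e^(-k*t)
  = 13 + (30 - 13) * e^(-0.012*170)
  = 13 + 17 * e^(-2.040)
  = 13 + 17 * 0.13003
  = 13 + 2.2105
  = 15.21%


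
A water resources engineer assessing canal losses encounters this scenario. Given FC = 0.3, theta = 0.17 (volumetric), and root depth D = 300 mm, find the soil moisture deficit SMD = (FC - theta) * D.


SMD = (FC - theta) * D
    = (0.3 - 0.17) * 300
    = 0.130 * 300
    = 39 mm


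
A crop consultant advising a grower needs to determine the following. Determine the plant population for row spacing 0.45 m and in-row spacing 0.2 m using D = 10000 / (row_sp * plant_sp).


D = 10000 / (row_sp * plant_sp)
  = 10000 / (0.45 * 0.2)
  = 10000 / 0.0900
  = 111111.11 plants/ha


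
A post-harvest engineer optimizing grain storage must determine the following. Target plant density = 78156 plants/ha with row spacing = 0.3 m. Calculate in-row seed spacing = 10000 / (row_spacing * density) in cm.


spacing = 10000 / (row_sp * density)
        = 10000 / (0.3 * 78156)
        = 10000 / 23446.80
        = 0.42650 m = 42.65 cm


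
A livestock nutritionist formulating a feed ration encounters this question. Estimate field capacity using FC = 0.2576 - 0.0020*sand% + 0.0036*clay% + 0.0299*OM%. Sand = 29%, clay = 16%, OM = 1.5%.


FC = 0.2576 - 0.0020*29 + 0.0036*16 + 0.0299*1.5
   = 0.2576 - 0.0580 + 0.0576 + 0.0449
   = 0.3021


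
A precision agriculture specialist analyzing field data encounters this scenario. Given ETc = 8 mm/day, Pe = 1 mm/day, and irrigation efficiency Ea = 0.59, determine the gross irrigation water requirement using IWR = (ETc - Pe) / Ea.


IWR = (ETc - Pe) / Ea
    = (8 - 1) / 0.59
    = 7 / 0.59
    = 11.86 mm/day


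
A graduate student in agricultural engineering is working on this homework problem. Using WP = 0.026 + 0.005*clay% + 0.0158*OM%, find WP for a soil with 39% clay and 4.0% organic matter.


WP = 0.026 + 0.005*39 + 0.0158*4.0
   = 0.026 + 0.1950 + 0.0632
   = 0.2842


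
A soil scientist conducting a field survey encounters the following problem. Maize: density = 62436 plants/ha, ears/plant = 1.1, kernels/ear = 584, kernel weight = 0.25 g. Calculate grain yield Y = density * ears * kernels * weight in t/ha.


Y = density * ears * kernels * kw
  = 62436 * 1.1 * 584 * 0.25 g/ha
  = 10027221.60 g/ha
  = 10027.22 kg/ha = 10.03 t/ha


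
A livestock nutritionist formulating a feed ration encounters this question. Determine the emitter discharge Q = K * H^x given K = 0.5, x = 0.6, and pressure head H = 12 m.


Q = K * H^x
  = 0.5 * 12^0.6
  = 0.5 * 4.4413
  = 2.22 L/h


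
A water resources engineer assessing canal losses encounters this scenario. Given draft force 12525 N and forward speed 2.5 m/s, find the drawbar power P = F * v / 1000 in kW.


P = F * v / 1000
  = 12525 * 2.5 / 1000
  = 31312.50 / 1000
  = 31.31 kW


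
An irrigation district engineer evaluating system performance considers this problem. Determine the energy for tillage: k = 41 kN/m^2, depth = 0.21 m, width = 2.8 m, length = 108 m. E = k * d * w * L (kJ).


E = k * d * w * L
  = 41 * 0.21 * 2.8 * 108
  = 2603.66 kJ


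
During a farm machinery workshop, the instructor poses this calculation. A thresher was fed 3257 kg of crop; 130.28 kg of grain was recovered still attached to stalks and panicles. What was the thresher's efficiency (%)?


eta = (total - unthreshed) / total * 100
    = (3257 - 130.28) / 3257 * 100
    = 3126.72 / 3257 * 100
    = 96%


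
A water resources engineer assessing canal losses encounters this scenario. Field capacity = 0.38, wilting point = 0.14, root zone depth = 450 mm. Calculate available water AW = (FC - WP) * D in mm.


AW = (FC - WP) * D
   = (0.38 - 0.14) * 450
   = 0.24 * 450
   = 108 mm


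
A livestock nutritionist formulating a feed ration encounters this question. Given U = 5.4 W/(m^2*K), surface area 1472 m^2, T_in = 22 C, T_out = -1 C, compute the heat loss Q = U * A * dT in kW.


dT = 22 - (-1) = 23 K
Q = U * A * dT
  = 5.4 * 1472 * 23
  = 182822.40 W = 182.82 kW


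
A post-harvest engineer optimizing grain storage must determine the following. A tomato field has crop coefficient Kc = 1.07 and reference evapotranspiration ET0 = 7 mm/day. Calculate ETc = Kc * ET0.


ETc = Kc * ET0
    = 1.07 * 7
    = 7.49 mm/day


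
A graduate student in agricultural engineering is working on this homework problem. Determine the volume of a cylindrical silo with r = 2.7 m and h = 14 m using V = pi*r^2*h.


V = pi * r^2 * h
  = pi * 2.7^2 * 14
  = pi * 7.29 * 14
  = 320.63 m^3


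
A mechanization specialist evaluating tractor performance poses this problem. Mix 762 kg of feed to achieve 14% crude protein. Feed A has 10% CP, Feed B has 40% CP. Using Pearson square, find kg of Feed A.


parts_A = CP_b - target = 40 - 14 = 26
parts_B = target - CP_a = 14 - 10 = 4
total_parts = 26 + 4 = 30
Feed A = 762 * 26 / 30 = 660.40 kg
Feed B = 762 * 4 / 30 = 101.60 kg

660.40 kg


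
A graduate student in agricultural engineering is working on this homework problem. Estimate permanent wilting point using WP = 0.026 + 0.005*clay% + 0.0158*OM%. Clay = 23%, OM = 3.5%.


WP = 0.026 + 0.005*23 + 0.0158*3.5
   = 0.026 + 0.1150 + 0.0553
   = 0.1963


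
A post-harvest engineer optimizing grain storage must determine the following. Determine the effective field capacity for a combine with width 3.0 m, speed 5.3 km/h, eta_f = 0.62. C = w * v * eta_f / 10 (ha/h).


C = w * v * eta_f / 10
  = 3.0 * 5.3 * 0.62 / 10
  = 9.86 / 10
  = 0.99 ha/h


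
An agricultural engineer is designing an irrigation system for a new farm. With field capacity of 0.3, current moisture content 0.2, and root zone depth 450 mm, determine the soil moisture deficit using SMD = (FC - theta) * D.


SMD = (FC - theta) * D
    = (0.3 - 0.2) * 450
    = 0.100 * 450
    = 45 mm


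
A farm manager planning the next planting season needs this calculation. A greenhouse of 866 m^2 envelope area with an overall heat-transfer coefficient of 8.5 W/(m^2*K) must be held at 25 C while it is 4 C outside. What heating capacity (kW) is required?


dT = 25 - (4) = 21 K
Q = U * A * dT
  = 8.5 * 866 * 21
  = 154581 W = 154.58 kW


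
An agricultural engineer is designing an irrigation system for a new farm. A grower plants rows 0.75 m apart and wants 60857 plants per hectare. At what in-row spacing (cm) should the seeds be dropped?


spacing = 10000 / (row_sp * density)
        = 10000 / (0.75 * 60857)
        = 10000 / 45642.75
        = 0.21909 m = 21.91 cm


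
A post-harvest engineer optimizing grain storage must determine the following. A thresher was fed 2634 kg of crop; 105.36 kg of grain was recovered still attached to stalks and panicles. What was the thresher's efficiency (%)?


eta = (total - unthreshed) / total * 100
    = (2634 - 105.36) / 2634 * 100
    = 2528.64 / 2634 * 100
    = 96%


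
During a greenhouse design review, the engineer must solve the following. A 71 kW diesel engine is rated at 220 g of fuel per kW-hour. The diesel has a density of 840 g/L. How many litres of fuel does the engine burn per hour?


FC = P * BSFC / rho_fuel
   = 71 * 220 / 840
   = 15620 / 840
   = 18.60 L/h


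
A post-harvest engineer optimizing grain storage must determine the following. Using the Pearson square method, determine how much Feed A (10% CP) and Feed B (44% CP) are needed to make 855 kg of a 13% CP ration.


parts_A = CP_b - target = 44 - 13 = 31
parts_B = target - CP_a = 13 - 10 = 3
total_parts = 31 + 3 = 34
Feed A = 855 * 31 / 34 = 779.56 kg
Feed B = 855 * 3 / 34 = 75.44 kg

779.56 kg


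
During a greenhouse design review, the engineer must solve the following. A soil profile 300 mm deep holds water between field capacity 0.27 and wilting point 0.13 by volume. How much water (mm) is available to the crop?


AW = (FC - WP) * D
   = (0.27 - 0.13) * 300
   = 0.14 * 300
   = 42 mm


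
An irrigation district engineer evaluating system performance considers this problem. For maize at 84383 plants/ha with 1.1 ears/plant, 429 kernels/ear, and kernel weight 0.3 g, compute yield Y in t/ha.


Y = density * ears * kernels * kw
  = 84383 * 1.1 * 429 * 0.3 g/ha
  = 11946101.31 g/ha
  = 11946.10 kg/ha = 11.95 t/ha


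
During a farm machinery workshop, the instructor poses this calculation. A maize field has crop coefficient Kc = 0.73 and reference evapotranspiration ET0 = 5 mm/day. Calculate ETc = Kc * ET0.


ETc = Kc * ET0
    = 0.73 * 5
    = 3.65 mm/day


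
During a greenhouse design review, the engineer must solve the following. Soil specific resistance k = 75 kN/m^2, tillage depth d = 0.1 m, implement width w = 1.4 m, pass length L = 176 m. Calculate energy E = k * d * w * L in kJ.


E = k * d * w * L
  = 75 * 0.1 * 1.4 * 176
  = 1848 kJ


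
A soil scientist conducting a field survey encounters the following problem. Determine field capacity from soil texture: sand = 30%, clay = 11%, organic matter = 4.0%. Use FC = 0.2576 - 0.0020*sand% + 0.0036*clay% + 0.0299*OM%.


FC = 0.2576 - 0.0020*30 + 0.0036*11 + 0.0299*4.0
   = 0.2576 - 0.0600 + 0.0396 + 0.1196
   = 0.3568


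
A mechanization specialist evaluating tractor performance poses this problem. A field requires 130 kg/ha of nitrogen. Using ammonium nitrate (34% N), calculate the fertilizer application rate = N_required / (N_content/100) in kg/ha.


Rate = N_required / (N_content / 100)
     = 130 / (34 / 100)
     = 130 / 0.34
     = 382.35 kg/ha


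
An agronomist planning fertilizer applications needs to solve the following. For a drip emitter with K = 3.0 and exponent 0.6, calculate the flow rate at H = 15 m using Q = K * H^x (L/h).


Q = K * H^x
  = 3.0 * 15^0.6
  = 3.0 * 5.0776
  = 15.23 L/h


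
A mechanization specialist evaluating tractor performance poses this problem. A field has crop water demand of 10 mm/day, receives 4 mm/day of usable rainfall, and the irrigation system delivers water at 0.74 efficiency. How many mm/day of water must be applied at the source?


IWR = (ETc - Pe) / Ea
    = (10 - 4) / 0.74
    = 6 / 0.74
    = 8.11 mm/day


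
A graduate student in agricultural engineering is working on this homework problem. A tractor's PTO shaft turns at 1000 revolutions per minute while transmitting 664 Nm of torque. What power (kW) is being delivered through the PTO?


P = 2*pi*n*T / 60000
  = 2*pi * 1000 * 664 / 60000
  = 4172035.04 / 60000
  = 69.53 kW


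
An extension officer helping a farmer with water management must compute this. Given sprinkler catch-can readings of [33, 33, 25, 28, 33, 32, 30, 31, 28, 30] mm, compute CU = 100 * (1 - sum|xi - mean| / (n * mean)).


xbar = 303 / 10 = 30.300
sum|xi - xbar| = 21
CU = 100 * (1 - 21 / (10 * 30.300))
   = 100 * (1 - 0.0693)
   = 93.07%


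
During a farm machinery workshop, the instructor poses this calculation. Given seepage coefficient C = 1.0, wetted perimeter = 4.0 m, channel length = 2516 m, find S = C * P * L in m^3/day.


S = C * P * L
  = 1.0 * 4.0 * 2516
  = 10064 m^3/day


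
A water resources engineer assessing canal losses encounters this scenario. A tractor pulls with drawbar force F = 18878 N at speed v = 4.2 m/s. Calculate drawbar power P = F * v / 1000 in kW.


P = F * v / 1000
  = 18878 * 4.2 / 1000
  = 79287.60 / 1000
  = 79.29 kW


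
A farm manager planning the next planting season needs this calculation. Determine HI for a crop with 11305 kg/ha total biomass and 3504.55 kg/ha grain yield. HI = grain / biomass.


HI = grain_yield / biomass
   = 3504.55 / 11305
   = 0.31


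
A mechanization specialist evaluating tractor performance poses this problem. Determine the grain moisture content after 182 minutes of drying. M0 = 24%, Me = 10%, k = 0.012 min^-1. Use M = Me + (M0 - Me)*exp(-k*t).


M = Me + (M0 - Me) * e^(-k*t)
  = 10 + (24 - 10) * e^(-0.012*182)
  = 10 + 14 * e^(-2.184)
  = 10 + 14 * 0.11259
  = 10 + 1.5763
  = 11.58%


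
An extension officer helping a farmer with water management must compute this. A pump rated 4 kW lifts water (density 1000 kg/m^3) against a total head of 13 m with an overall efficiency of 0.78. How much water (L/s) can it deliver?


Q = (P * 1000 * eta) / (rho * g * H)
  = (4 * 1000 * 0.78) / (1000 * 9.81 * 13)
  = 3120 / 127530
  = 0.02446 m^3/s = 24.46 L/s


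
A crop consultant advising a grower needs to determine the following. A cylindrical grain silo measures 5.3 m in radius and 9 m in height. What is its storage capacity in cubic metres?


V = pi * r^2 * h
  = pi * 5.3^2 * 9
  = pi * 28.09 * 9
  = 794.23 m^3


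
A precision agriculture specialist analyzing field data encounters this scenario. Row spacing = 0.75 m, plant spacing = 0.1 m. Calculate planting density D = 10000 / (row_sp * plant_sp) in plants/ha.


D = 10000 / (row_sp * plant_sp)
  = 10000 / (0.75 * 0.1)
  = 10000 / 0.0750
  = 133333.33 plants/ha


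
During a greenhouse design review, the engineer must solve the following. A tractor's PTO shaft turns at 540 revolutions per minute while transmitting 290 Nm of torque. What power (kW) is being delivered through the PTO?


P = 2*pi*n*T / 60000
  = 2*pi * 540 * 290 / 60000
  = 983946.82 / 60000
  = 16.40 kW


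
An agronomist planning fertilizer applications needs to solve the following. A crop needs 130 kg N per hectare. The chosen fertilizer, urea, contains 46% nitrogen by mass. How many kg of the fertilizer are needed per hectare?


Rate = N_required / (N_content / 100)
     = 130 / (46 / 100)
     = 130 / 0.46
     = 282.61 kg/ha


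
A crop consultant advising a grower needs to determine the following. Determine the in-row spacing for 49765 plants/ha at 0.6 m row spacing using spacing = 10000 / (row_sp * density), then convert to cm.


spacing = 10000 / (row_sp * density)
        = 10000 / (0.6 * 49765)
        = 10000 / 29859
        = 0.33491 m = 33.49 cm


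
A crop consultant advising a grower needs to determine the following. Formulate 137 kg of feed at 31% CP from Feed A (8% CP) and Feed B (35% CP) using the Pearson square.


parts_A = CP_b - target = 35 - 31 = 4
parts_B = target - CP_a = 31 - 8 = 23
total_parts = 4 + 23 = 27
Feed A = 137 * 4 / 27 = 20.30 kg
Feed B = 137 * 23 / 27 = 116.70 kg

20.30 kg


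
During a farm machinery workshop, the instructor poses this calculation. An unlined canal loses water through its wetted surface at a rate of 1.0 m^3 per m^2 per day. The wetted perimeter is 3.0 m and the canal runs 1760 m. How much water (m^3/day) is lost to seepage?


S = C * P * L
  = 1.0 * 3.0 * 1760
  = 5280 m^3/day


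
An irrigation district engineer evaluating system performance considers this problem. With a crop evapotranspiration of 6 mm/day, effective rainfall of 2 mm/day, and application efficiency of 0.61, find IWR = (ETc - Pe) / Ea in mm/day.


IWR = (ETc - Pe) / Ea
    = (6 - 2) / 0.61
    = 4 / 0.61
    = 6.56 mm/day


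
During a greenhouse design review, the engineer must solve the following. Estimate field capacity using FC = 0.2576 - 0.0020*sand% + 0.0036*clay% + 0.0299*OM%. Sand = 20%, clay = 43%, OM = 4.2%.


FC = 0.2576 - 0.0020*20 + 0.0036*43 + 0.0299*4.2
   = 0.2576 - 0.0400 + 0.1548 + 0.1256
   = 0.4980


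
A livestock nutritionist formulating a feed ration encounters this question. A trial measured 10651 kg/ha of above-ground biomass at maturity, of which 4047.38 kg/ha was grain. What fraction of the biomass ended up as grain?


HI = grain_yield / biomass
   = 4047.38 / 10651
   = 0.38


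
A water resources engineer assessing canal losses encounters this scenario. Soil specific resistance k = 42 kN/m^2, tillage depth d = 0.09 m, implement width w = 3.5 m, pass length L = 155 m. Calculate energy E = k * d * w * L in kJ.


E = k * d * w * L
  = 42 * 0.09 * 3.5 * 155
  = 2050.65 kJ


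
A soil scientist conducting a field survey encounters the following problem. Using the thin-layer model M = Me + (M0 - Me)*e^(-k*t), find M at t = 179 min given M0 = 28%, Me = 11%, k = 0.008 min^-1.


M = Me + (M0 - Me) * e^(-k*t)
  = 11 + (28 - 11) * e^(-0.008*179)
  = 11 + 17 * e^(-1.432)
  = 11 + 17 * 0.23883
  = 11 + 4.0601
  = 15.06%


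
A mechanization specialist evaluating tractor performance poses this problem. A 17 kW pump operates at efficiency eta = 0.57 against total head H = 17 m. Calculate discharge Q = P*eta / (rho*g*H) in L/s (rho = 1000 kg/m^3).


Q = (P * 1000 * eta) / (rho * g * H)
  = (17 * 1000 * 0.57) / (1000 * 9.81 * 17)
  = 9690 / 166770
  = 0.05810 m^3/s = 58.10 L/s


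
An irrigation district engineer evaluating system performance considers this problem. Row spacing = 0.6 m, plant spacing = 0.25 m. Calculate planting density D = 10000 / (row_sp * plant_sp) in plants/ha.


D = 10000 / (row_sp * plant_sp)
  = 10000 / (0.6 * 0.25)
  = 10000 / 0.1500
  = 66666.67 plants/ha


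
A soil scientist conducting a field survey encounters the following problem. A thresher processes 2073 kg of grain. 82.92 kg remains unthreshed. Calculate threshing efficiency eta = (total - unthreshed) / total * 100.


eta = (total - unthreshed) / total * 100
    = (2073 - 82.92) / 2073 * 100
    = 1990.08 / 2073 * 100
    = 96%


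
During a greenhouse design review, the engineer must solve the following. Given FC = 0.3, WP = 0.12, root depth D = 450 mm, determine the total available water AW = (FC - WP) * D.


AW = (FC - WP) * D
   = (0.3 - 0.12) * 450
   = 0.18 * 450
   = 81 mm


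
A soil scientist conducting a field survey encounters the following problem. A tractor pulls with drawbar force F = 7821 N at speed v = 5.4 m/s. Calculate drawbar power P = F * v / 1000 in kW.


P = F * v / 1000
  = 7821 * 5.4 / 1000
  = 42233.40 / 1000
  = 42.23 kW


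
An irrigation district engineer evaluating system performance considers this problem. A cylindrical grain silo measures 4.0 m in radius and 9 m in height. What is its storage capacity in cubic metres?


V = pi * r^2 * h
  = pi * 4.0^2 * 9
  = pi * 16 * 9
  = 452.39 m^3


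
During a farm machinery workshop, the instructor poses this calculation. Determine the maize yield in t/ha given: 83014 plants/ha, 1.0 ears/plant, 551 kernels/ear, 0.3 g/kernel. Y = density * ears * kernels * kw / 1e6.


Y = density * ears * kernels * kw
  = 83014 * 1.0 * 551 * 0.3 g/ha
  = 13722214.20 g/ha
  = 13722.21 kg/ha = 13.72 t/ha


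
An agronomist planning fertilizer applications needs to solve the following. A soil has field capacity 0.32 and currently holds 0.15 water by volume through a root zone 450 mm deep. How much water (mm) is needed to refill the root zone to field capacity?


SMD = (FC - theta) * D
    = (0.32 - 0.15) * 450
    = 0.170 * 450
    = 76.50 mm


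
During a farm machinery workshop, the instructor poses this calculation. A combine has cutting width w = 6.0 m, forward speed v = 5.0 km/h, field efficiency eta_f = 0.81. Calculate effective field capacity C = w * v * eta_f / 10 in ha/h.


C = w * v * eta_f / 10
  = 6.0 * 5.0 * 0.81 / 10
  = 24.30 / 10
  = 2.43 ha/h


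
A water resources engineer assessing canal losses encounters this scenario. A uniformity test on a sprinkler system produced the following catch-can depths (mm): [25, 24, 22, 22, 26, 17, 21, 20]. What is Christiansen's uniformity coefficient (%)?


xbar = 177 / 8 = 22.125
sum|xi - xbar| = 17.250
CU = 100 * (1 - 17.250 / (8 * 22.125))
   = 100 * (1 - 0.0975)
   = 90.25%


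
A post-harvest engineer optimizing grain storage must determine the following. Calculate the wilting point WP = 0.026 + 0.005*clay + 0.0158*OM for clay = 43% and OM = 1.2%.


WP = 0.026 + 0.005*43 + 0.0158*1.2
   = 0.026 + 0.2150 + 0.0190
   = 0.2600


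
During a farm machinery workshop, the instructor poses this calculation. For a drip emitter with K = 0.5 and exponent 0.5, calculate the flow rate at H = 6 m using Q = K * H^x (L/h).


Q = K * H^x
  = 0.5 * 6^0.5
  = 0.5 * 2.4495
  = 1.22 L/h


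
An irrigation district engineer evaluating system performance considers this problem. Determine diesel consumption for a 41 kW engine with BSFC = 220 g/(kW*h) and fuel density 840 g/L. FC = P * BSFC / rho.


FC = P * BSFC / rho_fuel
   = 41 * 220 / 840
   = 9020 / 840
   = 10.74 L/h


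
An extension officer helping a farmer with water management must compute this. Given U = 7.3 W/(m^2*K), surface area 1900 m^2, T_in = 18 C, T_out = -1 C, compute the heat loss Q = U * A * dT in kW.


dT = 18 - (-1) = 19 K
Q = U * A * dT
  = 7.3 * 1900 * 19
  = 263530 W = 263.53 kW


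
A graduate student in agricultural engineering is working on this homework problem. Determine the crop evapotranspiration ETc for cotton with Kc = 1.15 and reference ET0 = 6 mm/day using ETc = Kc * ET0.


ETc = Kc * ET0
    = 1.15 * 6
    = 6.90 mm/day


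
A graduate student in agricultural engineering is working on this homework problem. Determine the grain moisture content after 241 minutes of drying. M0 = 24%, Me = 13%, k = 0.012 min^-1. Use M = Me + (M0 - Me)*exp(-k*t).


M = Me + (M0 - Me) * e^(-k*t)
  = 13 + (24 - 13) * e^(-0.012*241)
  = 13 + 11 * e^(-2.892)
  = 13 + 11 * 0.05547
  = 13 + 0.6101
  = 13.61%


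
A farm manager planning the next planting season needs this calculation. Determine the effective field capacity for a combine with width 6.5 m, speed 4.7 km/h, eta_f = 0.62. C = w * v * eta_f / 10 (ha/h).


C = w * v * eta_f / 10
  = 6.5 * 4.7 * 0.62 / 10
  = 18.94 / 10
  = 1.89 ha/h


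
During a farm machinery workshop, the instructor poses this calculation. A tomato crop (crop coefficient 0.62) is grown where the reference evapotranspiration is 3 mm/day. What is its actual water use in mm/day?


ETc = Kc * ET0
    = 0.62 * 3
    = 1.86 mm/day


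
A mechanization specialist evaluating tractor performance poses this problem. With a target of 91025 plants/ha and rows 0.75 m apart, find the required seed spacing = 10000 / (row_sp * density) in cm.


spacing = 10000 / (row_sp * density)
        = 10000 / (0.75 * 91025)
        = 10000 / 68268.75
        = 0.14648 m = 14.65 cm


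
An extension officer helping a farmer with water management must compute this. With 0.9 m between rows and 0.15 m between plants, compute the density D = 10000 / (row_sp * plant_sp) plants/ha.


D = 10000 / (row_sp * plant_sp)
  = 10000 / (0.9 * 0.15)
  = 10000 / 0.1350
  = 74074.07 plants/ha


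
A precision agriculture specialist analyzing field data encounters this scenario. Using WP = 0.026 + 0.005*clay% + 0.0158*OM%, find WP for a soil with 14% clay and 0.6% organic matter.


WP = 0.026 + 0.005*14 + 0.0158*0.6
   = 0.026 + 0.0700 + 0.0095
   = 0.1055


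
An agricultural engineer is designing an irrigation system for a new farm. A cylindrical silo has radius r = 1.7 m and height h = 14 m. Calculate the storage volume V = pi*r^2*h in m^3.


V = pi * r^2 * h
  = pi * 1.7^2 * 14
  = pi * 2.89 * 14
  = 127.11 m^3


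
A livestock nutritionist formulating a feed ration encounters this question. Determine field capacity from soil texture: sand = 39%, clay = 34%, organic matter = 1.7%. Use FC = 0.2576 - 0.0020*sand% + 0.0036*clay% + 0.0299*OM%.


FC = 0.2576 - 0.0020*39 + 0.0036*34 + 0.0299*1.7
   = 0.2576 - 0.0780 + 0.1224 + 0.0508
   = 0.3528


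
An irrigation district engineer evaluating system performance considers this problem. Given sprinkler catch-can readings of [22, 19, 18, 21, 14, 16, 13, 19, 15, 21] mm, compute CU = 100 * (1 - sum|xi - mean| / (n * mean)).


xbar = 178 / 10 = 17.800
sum|xi - xbar| = 26.400
CU = 100 * (1 - 26.400 / (10 * 17.800))
   = 100 * (1 - 0.1483)
   = 85.17%


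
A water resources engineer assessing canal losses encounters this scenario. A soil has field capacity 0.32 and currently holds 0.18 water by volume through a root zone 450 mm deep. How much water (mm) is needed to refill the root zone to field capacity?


SMD = (FC - theta) * D
    = (0.32 - 0.18) * 450
    = 0.140 * 450
    = 63 mm


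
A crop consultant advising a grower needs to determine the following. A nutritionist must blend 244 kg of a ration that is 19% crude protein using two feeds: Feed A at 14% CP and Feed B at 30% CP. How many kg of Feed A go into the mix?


parts_A = CP_b - target = 30 - 19 = 11
parts_B = target - CP_a = 19 - 14 = 5
total_parts = 11 + 5 = 16
Feed A = 244 * 11 / 16 = 167.75 kg
Feed B = 244 * 5 / 16 = 76.25 kg

167.75 kg


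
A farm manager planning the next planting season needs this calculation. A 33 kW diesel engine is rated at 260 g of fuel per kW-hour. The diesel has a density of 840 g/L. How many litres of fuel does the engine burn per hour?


FC = P * BSFC / rho_fuel
   = 33 * 260 / 840
   = 8580 / 840
   = 10.21 L/h


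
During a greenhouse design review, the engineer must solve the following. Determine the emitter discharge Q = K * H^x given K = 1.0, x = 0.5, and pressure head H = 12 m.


Q = K * H^x
  = 1.0 * 12^0.5
  = 1.0 * 3.4641
  = 3.46 L/h


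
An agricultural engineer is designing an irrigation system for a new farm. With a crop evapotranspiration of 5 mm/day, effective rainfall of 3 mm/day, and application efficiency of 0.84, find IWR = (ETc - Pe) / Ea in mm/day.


IWR = (ETc - Pe) / Ea
    = (5 - 3) / 0.84
    = 2 / 0.84
    = 2.38 mm/day


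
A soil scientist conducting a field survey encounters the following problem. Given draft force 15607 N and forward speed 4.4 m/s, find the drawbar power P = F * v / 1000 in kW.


P = F * v / 1000
  = 15607 * 4.4 / 1000
  = 68670.80 / 1000
  = 68.67 kW


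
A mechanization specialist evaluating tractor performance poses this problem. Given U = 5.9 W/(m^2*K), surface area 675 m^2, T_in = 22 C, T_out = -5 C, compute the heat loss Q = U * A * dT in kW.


dT = 22 - (-5) = 27 K
Q = U * A * dT
  = 5.9 * 675 * 27
  = 107527.50 W = 107.53 kW


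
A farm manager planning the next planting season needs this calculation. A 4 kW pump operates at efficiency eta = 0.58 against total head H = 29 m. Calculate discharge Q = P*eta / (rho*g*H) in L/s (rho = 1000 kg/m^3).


Q = (P * 1000 * eta) / (rho * g * H)
  = (4 * 1000 * 0.58) / (1000 * 9.81 * 29)
  = 2320 / 284490
  = 0.00815 m^3/s = 8.15 L/s


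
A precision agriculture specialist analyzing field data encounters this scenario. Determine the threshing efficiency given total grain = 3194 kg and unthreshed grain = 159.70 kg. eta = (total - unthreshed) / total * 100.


eta = (total - unthreshed) / total * 100
    = (3194 - 159.70) / 3194 * 100
    = 3034.30 / 3194 * 100
    = 95%


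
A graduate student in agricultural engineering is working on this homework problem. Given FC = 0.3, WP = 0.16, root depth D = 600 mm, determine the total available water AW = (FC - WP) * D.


AW = (FC - WP) * D
   = (0.3 - 0.16) * 600
   = 0.14 * 600
   = 84 mm


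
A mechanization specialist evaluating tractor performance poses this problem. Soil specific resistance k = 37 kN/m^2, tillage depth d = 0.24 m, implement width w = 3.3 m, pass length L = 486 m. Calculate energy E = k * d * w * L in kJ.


E = k * d * w * L
  = 37 * 0.24 * 3.3 * 486
  = 14241.74 kJ


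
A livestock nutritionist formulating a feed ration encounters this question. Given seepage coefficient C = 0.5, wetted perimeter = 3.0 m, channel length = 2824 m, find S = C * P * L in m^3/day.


S = C * P * L
  = 0.5 * 3.0 * 2824
  = 4236 m^3/day


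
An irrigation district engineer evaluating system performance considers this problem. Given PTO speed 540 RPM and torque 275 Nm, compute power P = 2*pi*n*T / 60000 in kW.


P = 2*pi*n*T / 60000
  = 2*pi * 540 * 275 / 60000
  = 933053.02 / 60000
  = 15.55 kW


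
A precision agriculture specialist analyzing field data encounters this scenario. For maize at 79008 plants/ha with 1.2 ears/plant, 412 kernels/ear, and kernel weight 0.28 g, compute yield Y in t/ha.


Y = density * ears * kernels * kw
  = 79008 * 1.2 * 412 * 0.28 g/ha
  = 10937235.46 g/ha
  = 10937.24 kg/ha = 10.94 t/ha


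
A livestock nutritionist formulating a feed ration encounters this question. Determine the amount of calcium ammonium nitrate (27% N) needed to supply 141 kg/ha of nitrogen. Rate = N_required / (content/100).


Rate = N_required / (N_content / 100)
     = 141 / (27 / 100)
     = 141 / 0.27
     = 522.22 kg/ha


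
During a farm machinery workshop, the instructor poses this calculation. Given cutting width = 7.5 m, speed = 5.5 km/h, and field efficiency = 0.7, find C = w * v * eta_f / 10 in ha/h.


C = w * v * eta_f / 10
  = 7.5 * 5.5 * 0.7 / 10
  = 28.88 / 10
  = 2.89 ha/h


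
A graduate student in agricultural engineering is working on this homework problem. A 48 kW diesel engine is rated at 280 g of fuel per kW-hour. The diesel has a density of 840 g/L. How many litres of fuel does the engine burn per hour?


FC = P * BSFC / rho_fuel
   = 48 * 280 / 840
   = 13440 / 840
   = 16 L/h


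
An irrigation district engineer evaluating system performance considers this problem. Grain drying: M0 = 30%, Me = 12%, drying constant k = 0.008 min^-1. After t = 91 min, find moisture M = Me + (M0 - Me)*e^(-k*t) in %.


M = Me + (M0 - Me) * e^(-k*t)
  = 12 + (30 - 12) * e^(-0.008*91)
  = 12 + 18 * e^(-0.728)
  = 12 + 18 * 0.48287
  = 12 + 8.6917
  = 20.69%


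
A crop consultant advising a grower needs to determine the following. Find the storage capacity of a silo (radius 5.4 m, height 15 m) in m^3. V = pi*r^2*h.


V = pi * r^2 * h
  = pi * 5.4^2 * 15
  = pi * 29.16 * 15
  = 1374.13 m^3


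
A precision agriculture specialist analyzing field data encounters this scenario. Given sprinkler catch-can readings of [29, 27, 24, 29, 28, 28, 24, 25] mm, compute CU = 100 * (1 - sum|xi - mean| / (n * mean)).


xbar = 214 / 8 = 26.750
sum|xi - xbar| = 14.500
CU = 100 * (1 - 14.500 / (8 * 26.750))
   = 100 * (1 - 0.0678)
   = 93.22%


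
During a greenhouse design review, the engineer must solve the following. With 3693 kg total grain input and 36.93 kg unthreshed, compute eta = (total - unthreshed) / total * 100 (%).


eta = (total - unthreshed) / total * 100
    = (3693 - 36.93) / 3693 * 100
    = 3656.07 / 3693 * 100
    = 99%


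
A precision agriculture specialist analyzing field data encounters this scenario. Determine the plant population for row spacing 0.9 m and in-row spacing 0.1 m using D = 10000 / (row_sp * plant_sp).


D = 10000 / (row_sp * plant_sp)
  = 10000 / (0.9 * 0.1)
  = 10000 / 0.0900
  = 111111.11 plants/ha


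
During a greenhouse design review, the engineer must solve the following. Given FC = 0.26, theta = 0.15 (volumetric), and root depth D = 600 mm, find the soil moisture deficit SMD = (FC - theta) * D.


SMD = (FC - theta) * D
    = (0.26 - 0.15) * 600
    = 0.110 * 600
    = 66 mm


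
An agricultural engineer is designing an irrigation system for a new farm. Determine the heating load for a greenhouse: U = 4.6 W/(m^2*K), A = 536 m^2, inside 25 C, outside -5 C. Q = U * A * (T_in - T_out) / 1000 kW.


dT = 25 - (-5) = 30 K
Q = U * A * dT
  = 4.6 * 536 * 30
  = 73968 W = 73.97 kW


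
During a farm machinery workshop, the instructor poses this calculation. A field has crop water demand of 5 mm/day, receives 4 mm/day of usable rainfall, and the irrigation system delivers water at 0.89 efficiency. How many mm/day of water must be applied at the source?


IWR = (ETc - Pe) / Ea
    = (5 - 4) / 0.89
    = 1 / 0.89
    = 1.12 mm/day


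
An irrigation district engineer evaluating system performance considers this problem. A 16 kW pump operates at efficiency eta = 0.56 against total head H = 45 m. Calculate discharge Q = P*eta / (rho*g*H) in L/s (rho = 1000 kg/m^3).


Q = (P * 1000 * eta) / (rho * g * H)
  = (16 * 1000 * 0.56) / (1000 * 9.81 * 45)
  = 8960 / 441450
  = 0.02030 m^3/s = 20.30 L/s


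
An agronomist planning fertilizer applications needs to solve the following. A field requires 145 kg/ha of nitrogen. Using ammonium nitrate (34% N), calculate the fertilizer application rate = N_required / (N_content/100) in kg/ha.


Rate = N_required / (N_content / 100)
     = 145 / (34 / 100)
     = 145 / 0.34
     = 426.47 kg/ha


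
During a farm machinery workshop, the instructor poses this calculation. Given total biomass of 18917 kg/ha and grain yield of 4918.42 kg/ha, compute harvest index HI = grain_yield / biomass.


HI = grain_yield / biomass
   = 4918.42 / 18917
   = 0.26


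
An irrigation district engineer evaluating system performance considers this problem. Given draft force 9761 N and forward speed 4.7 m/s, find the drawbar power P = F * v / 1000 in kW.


P = F * v / 1000
  = 9761 * 4.7 / 1000
  = 45876.70 / 1000
  = 45.88 kW


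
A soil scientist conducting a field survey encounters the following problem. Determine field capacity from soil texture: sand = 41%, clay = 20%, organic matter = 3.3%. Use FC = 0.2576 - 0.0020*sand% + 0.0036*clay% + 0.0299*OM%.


FC = 0.2576 - 0.0020*41 + 0.0036*20 + 0.0299*3.3
   = 0.2576 - 0.0820 + 0.0720 + 0.0987
   = 0.3463


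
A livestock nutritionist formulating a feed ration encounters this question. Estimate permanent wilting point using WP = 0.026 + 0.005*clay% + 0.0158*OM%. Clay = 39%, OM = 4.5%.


WP = 0.026 + 0.005*39 + 0.0158*4.5
   = 0.026 + 0.1950 + 0.0711
   = 0.2921


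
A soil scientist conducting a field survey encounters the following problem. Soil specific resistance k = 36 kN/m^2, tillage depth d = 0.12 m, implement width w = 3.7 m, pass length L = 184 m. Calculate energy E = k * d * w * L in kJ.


E = k * d * w * L
  = 36 * 0.12 * 3.7 * 184
  = 2941.06 kJ


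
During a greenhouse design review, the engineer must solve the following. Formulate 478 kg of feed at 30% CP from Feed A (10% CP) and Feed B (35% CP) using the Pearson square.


parts_A = CP_b - target = 35 - 30 = 5
parts_B = target - CP_a = 30 - 10 = 20
total_parts = 5 + 20 = 25
Feed A = 478 * 5 / 25 = 95.60 kg
Feed B = 478 * 20 / 25 = 382.40 kg

95.60 kg


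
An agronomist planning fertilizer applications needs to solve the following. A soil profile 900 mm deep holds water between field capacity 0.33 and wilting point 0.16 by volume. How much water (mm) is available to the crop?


AW = (FC - WP) * D
   = (0.33 - 0.16) * 900
   = 0.17 * 900
   = 153 mm


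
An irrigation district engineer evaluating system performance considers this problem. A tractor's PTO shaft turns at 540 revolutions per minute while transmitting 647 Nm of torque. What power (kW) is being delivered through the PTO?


P = 2*pi*n*T / 60000
  = 2*pi * 540 * 647 / 60000
  = 2195219.28 / 60000
  = 36.59 kW


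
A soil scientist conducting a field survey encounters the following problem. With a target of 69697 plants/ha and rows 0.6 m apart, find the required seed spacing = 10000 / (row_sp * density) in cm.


spacing = 10000 / (row_sp * density)
        = 10000 / (0.6 * 69697)
        = 10000 / 41818.20
        = 0.23913 m = 23.91 cm


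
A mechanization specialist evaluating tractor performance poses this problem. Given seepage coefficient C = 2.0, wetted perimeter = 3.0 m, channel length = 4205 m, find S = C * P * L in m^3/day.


S = C * P * L
  = 2.0 * 3.0 * 4205
  = 25230 m^3/day


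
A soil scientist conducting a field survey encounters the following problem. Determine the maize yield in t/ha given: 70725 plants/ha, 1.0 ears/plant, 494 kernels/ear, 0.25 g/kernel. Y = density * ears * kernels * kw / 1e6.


Y = density * ears * kernels * kw
  = 70725 * 1.0 * 494 * 0.25 g/ha
  = 8734537.50 g/ha
  = 8734.54 kg/ha = 8.73 t/ha
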